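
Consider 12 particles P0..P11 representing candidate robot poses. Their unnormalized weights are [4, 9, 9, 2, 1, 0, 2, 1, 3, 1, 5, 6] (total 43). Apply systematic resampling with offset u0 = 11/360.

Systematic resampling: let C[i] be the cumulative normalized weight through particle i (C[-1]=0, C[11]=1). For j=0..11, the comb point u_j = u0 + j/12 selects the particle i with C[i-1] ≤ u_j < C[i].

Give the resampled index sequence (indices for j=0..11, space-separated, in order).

0 1 1 1 2 2 3 6 8 10 11 11

C = [4/43, 13/43, 22/43, 24/43, 25/43, 25/43, 27/43, 28/43, 31/43, 32/43, 37/43, 1]
j=0: u_0=11/360 ∈ [0, 4/43) → index 0
j=1: u_1=41/360 ∈ [4/43, 13/43) → index 1
j=2: u_2=71/360 ∈ [4/43, 13/43) → index 1
j=3: u_3=101/360 ∈ [4/43, 13/43) → index 1
j=4: u_4=131/360 ∈ [13/43, 22/43) → index 2
j=5: u_5=161/360 ∈ [13/43, 22/43) → index 2
j=6: u_6=191/360 ∈ [22/43, 24/43) → index 3
j=7: u_7=221/360 ∈ [25/43, 27/43) → index 6
j=8: u_8=251/360 ∈ [28/43, 31/43) → index 8
j=9: u_9=281/360 ∈ [32/43, 37/43) → index 10
j=10: u_10=311/360 ∈ [37/43, 1) → index 11
j=11: u_11=341/360 ∈ [37/43, 1) → index 11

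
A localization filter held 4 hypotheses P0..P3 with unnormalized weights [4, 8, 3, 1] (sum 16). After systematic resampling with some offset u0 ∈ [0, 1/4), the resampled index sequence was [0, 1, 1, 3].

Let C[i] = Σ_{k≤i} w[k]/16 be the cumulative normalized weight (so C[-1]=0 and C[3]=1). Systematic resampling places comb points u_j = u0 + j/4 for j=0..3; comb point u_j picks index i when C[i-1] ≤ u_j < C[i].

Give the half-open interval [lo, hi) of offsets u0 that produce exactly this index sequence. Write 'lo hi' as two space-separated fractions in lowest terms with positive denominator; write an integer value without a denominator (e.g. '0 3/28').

3/16 1/4

C = [1/4, 3/4, 15/16, 1]
j=0 picked index 0: u0 ∈ [0, 1/4)
j=1 picked index 1: u0 ∈ [0, 1/2)
j=2 picked index 1: u0 ∈ [-1/4, 1/4)
j=3 picked index 3: u0 ∈ [3/16, 1/4)
intersection: [3/16, 1/4)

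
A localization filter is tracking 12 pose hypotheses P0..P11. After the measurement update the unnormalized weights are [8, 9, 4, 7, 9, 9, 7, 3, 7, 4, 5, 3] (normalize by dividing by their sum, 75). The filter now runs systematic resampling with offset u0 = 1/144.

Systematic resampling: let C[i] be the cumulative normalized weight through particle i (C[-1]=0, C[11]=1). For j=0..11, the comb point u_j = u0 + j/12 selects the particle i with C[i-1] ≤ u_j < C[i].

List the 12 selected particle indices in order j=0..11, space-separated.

C = [8/75, 17/75, 7/25, 28/75, 37/75, 46/75, 53/75, 56/75, 21/25, 67/75, 24/25, 1]
j=0: u_0=1/144 ∈ [0, 8/75) → index 0
j=1: u_1=13/144 ∈ [0, 8/75) → index 0
j=2: u_2=25/144 ∈ [8/75, 17/75) → index 1
j=3: u_3=37/144 ∈ [17/75, 7/25) → index 2
j=4: u_4=49/144 ∈ [7/25, 28/75) → index 3
j=5: u_5=61/144 ∈ [28/75, 37/75) → index 4
j=6: u_6=73/144 ∈ [37/75, 46/75) → index 5
j=7: u_7=85/144 ∈ [37/75, 46/75) → index 5
j=8: u_8=97/144 ∈ [46/75, 53/75) → index 6
j=9: u_9=109/144 ∈ [56/75, 21/25) → index 8
j=10: u_10=121/144 ∈ [21/25, 67/75) → index 9
j=11: u_11=133/144 ∈ [67/75, 24/25) → index 10

0 0 1 2 3 4 5 5 6 8 9 10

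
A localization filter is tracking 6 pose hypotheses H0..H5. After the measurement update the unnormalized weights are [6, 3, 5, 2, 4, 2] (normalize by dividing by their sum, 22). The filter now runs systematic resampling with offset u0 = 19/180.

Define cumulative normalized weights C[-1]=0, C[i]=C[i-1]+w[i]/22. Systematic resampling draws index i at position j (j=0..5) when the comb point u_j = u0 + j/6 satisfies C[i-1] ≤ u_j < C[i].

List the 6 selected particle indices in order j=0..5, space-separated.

C = [3/11, 9/22, 7/11, 8/11, 10/11, 1]
j=0: u_0=19/180 ∈ [0, 3/11) → index 0
j=1: u_1=49/180 ∈ [0, 3/11) → index 0
j=2: u_2=79/180 ∈ [9/22, 7/11) → index 2
j=3: u_3=109/180 ∈ [9/22, 7/11) → index 2
j=4: u_4=139/180 ∈ [8/11, 10/11) → index 4
j=5: u_5=169/180 ∈ [10/11, 1) → index 5

0 0 2 2 4 5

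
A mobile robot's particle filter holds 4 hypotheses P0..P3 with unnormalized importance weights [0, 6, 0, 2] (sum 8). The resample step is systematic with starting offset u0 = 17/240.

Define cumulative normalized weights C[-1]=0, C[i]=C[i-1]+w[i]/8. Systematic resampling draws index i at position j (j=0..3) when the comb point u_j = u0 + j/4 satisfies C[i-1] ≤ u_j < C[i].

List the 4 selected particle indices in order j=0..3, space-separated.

C = [0, 3/4, 3/4, 1]
j=0: u_0=17/240 ∈ [0, 3/4) → index 1
j=1: u_1=77/240 ∈ [0, 3/4) → index 1
j=2: u_2=137/240 ∈ [0, 3/4) → index 1
j=3: u_3=197/240 ∈ [3/4, 1) → index 3

1 1 1 3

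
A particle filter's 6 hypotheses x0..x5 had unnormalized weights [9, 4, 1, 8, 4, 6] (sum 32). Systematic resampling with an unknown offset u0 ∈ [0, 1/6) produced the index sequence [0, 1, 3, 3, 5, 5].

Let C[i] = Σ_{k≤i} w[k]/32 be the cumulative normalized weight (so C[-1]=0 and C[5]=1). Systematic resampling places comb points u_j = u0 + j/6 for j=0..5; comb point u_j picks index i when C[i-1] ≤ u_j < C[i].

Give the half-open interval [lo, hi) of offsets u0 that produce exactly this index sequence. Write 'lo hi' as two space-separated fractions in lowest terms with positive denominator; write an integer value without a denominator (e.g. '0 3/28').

C = [9/32, 13/32, 7/16, 11/16, 13/16, 1]
j=0 picked index 0: u0 ∈ [0, 9/32)
j=1 picked index 1: u0 ∈ [11/96, 23/96)
j=2 picked index 3: u0 ∈ [5/48, 17/48)
j=3 picked index 3: u0 ∈ [-1/16, 3/16)
j=4 picked index 5: u0 ∈ [7/48, 1/3)
j=5 picked index 5: u0 ∈ [-1/48, 1/6)
intersection: [7/48, 1/6)

7/48 1/6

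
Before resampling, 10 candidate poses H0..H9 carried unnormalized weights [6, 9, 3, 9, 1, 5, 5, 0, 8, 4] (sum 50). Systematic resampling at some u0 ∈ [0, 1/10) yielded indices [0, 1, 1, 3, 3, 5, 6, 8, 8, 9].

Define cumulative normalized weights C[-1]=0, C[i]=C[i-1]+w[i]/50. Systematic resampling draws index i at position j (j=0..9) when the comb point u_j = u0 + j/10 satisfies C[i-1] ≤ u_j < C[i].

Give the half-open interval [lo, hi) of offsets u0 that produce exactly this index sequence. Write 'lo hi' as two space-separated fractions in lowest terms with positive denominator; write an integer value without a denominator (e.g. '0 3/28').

3/50 1/10

C = [3/25, 3/10, 9/25, 27/50, 14/25, 33/50, 19/25, 19/25, 23/25, 1]
j=0 picked index 0: u0 ∈ [0, 3/25)
j=1 picked index 1: u0 ∈ [1/50, 1/5)
j=2 picked index 1: u0 ∈ [-2/25, 1/10)
j=3 picked index 3: u0 ∈ [3/50, 6/25)
j=4 picked index 3: u0 ∈ [-1/25, 7/50)
j=5 picked index 5: u0 ∈ [3/50, 4/25)
j=6 picked index 6: u0 ∈ [3/50, 4/25)
j=7 picked index 8: u0 ∈ [3/50, 11/50)
j=8 picked index 8: u0 ∈ [-1/25, 3/25)
j=9 picked index 9: u0 ∈ [1/50, 1/10)
intersection: [3/50, 1/10)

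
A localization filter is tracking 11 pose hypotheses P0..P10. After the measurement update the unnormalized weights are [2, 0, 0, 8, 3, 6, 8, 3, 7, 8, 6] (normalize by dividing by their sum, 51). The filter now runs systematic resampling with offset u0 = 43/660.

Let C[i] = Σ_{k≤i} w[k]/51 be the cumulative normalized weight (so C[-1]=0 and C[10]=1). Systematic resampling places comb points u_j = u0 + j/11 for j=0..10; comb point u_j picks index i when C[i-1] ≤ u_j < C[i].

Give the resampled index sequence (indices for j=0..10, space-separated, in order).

C = [2/51, 2/51, 2/51, 10/51, 13/51, 19/51, 9/17, 10/17, 37/51, 15/17, 1]
j=0: u_0=43/660 ∈ [2/51, 10/51) → index 3
j=1: u_1=103/660 ∈ [2/51, 10/51) → index 3
j=2: u_2=163/660 ∈ [10/51, 13/51) → index 4
j=3: u_3=223/660 ∈ [13/51, 19/51) → index 5
j=4: u_4=283/660 ∈ [19/51, 9/17) → index 6
j=5: u_5=343/660 ∈ [19/51, 9/17) → index 6
j=6: u_6=403/660 ∈ [10/17, 37/51) → index 8
j=7: u_7=463/660 ∈ [10/17, 37/51) → index 8
j=8: u_8=523/660 ∈ [37/51, 15/17) → index 9
j=9: u_9=53/60 ∈ [15/17, 1) → index 10
j=10: u_10=643/660 ∈ [15/17, 1) → index 10

3 3 4 5 6 6 8 8 9 10 10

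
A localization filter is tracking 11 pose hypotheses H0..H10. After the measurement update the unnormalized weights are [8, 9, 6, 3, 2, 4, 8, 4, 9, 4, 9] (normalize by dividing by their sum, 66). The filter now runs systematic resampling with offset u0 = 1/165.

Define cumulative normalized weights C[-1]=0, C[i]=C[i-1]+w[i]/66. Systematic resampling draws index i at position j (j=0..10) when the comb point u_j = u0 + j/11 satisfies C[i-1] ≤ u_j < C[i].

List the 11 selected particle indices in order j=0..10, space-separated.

0 0 1 2 3 5 6 7 8 9 10

C = [4/33, 17/66, 23/66, 13/33, 14/33, 16/33, 20/33, 2/3, 53/66, 19/22, 1]
j=0: u_0=1/165 ∈ [0, 4/33) → index 0
j=1: u_1=16/165 ∈ [0, 4/33) → index 0
j=2: u_2=31/165 ∈ [4/33, 17/66) → index 1
j=3: u_3=46/165 ∈ [17/66, 23/66) → index 2
j=4: u_4=61/165 ∈ [23/66, 13/33) → index 3
j=5: u_5=76/165 ∈ [14/33, 16/33) → index 5
j=6: u_6=91/165 ∈ [16/33, 20/33) → index 6
j=7: u_7=106/165 ∈ [20/33, 2/3) → index 7
j=8: u_8=11/15 ∈ [2/3, 53/66) → index 8
j=9: u_9=136/165 ∈ [53/66, 19/22) → index 9
j=10: u_10=151/165 ∈ [19/22, 1) → index 10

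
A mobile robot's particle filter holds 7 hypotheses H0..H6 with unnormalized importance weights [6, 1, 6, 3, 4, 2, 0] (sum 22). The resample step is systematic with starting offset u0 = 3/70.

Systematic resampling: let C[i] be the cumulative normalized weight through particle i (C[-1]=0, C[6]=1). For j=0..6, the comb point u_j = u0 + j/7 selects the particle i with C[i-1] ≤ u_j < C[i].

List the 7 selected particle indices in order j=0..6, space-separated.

0 0 2 2 3 4 4

C = [3/11, 7/22, 13/22, 8/11, 10/11, 1, 1]
j=0: u_0=3/70 ∈ [0, 3/11) → index 0
j=1: u_1=13/70 ∈ [0, 3/11) → index 0
j=2: u_2=23/70 ∈ [7/22, 13/22) → index 2
j=3: u_3=33/70 ∈ [7/22, 13/22) → index 2
j=4: u_4=43/70 ∈ [13/22, 8/11) → index 3
j=5: u_5=53/70 ∈ [8/11, 10/11) → index 4
j=6: u_6=9/10 ∈ [8/11, 10/11) → index 4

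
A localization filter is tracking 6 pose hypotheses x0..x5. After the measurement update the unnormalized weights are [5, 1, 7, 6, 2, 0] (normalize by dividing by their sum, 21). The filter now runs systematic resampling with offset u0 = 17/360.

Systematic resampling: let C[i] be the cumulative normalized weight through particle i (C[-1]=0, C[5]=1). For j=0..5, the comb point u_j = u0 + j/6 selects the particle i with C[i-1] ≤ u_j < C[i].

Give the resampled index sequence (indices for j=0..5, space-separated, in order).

C = [5/21, 2/7, 13/21, 19/21, 1, 1]
j=0: u_0=17/360 ∈ [0, 5/21) → index 0
j=1: u_1=77/360 ∈ [0, 5/21) → index 0
j=2: u_2=137/360 ∈ [2/7, 13/21) → index 2
j=3: u_3=197/360 ∈ [2/7, 13/21) → index 2
j=4: u_4=257/360 ∈ [13/21, 19/21) → index 3
j=5: u_5=317/360 ∈ [13/21, 19/21) → index 3

0 0 2 2 3 3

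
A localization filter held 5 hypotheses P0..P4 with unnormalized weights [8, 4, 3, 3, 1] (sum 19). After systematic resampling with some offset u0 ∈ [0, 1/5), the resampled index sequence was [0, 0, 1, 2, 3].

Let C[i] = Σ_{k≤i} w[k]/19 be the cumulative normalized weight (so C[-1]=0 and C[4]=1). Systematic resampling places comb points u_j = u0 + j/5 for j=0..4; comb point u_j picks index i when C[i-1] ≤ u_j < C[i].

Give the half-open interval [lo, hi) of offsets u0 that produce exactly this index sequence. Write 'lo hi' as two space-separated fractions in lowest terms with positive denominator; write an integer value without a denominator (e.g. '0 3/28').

3/95 14/95

C = [8/19, 12/19, 15/19, 18/19, 1]
j=0 picked index 0: u0 ∈ [0, 8/19)
j=1 picked index 0: u0 ∈ [-1/5, 21/95)
j=2 picked index 1: u0 ∈ [2/95, 22/95)
j=3 picked index 2: u0 ∈ [3/95, 18/95)
j=4 picked index 3: u0 ∈ [-1/95, 14/95)
intersection: [3/95, 14/95)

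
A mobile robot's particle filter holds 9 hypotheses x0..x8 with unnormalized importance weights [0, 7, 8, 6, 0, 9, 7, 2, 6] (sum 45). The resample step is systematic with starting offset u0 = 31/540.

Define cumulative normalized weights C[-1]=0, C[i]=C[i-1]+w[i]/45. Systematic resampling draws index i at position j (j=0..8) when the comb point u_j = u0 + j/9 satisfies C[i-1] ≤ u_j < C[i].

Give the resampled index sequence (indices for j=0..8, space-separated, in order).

C = [0, 7/45, 1/3, 7/15, 7/15, 2/3, 37/45, 13/15, 1]
j=0: u_0=31/540 ∈ [0, 7/45) → index 1
j=1: u_1=91/540 ∈ [7/45, 1/3) → index 2
j=2: u_2=151/540 ∈ [7/45, 1/3) → index 2
j=3: u_3=211/540 ∈ [1/3, 7/15) → index 3
j=4: u_4=271/540 ∈ [7/15, 2/3) → index 5
j=5: u_5=331/540 ∈ [7/15, 2/3) → index 5
j=6: u_6=391/540 ∈ [2/3, 37/45) → index 6
j=7: u_7=451/540 ∈ [37/45, 13/15) → index 7
j=8: u_8=511/540 ∈ [13/15, 1) → index 8

1 2 2 3 5 5 6 7 8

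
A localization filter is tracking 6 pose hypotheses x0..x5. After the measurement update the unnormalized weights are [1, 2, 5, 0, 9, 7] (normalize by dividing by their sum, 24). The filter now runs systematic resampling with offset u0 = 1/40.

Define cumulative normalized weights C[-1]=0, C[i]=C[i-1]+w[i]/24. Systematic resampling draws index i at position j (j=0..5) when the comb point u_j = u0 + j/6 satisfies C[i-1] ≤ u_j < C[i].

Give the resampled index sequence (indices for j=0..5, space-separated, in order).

0 2 4 4 4 5

C = [1/24, 1/8, 1/3, 1/3, 17/24, 1]
j=0: u_0=1/40 ∈ [0, 1/24) → index 0
j=1: u_1=23/120 ∈ [1/8, 1/3) → index 2
j=2: u_2=43/120 ∈ [1/3, 17/24) → index 4
j=3: u_3=21/40 ∈ [1/3, 17/24) → index 4
j=4: u_4=83/120 ∈ [1/3, 17/24) → index 4
j=5: u_5=103/120 ∈ [17/24, 1) → index 5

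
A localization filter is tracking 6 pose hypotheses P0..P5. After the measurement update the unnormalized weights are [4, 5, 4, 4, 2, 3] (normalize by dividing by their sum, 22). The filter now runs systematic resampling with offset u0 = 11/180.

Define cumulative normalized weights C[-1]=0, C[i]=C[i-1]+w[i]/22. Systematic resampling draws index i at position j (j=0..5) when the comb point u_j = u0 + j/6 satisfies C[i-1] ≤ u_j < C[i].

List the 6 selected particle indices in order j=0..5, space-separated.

0 1 1 2 3 5

C = [2/11, 9/22, 13/22, 17/22, 19/22, 1]
j=0: u_0=11/180 ∈ [0, 2/11) → index 0
j=1: u_1=41/180 ∈ [2/11, 9/22) → index 1
j=2: u_2=71/180 ∈ [2/11, 9/22) → index 1
j=3: u_3=101/180 ∈ [9/22, 13/22) → index 2
j=4: u_4=131/180 ∈ [13/22, 17/22) → index 3
j=5: u_5=161/180 ∈ [19/22, 1) → index 5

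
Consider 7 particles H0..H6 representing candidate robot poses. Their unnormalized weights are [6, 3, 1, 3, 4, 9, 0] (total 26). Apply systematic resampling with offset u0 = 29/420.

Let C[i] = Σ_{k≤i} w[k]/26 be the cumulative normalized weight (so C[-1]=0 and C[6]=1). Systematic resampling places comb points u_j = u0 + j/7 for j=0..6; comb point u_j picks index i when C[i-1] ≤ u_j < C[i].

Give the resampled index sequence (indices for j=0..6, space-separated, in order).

0 0 2 3 4 5 5

C = [3/13, 9/26, 5/13, 1/2, 17/26, 1, 1]
j=0: u_0=29/420 ∈ [0, 3/13) → index 0
j=1: u_1=89/420 ∈ [0, 3/13) → index 0
j=2: u_2=149/420 ∈ [9/26, 5/13) → index 2
j=3: u_3=209/420 ∈ [5/13, 1/2) → index 3
j=4: u_4=269/420 ∈ [1/2, 17/26) → index 4
j=5: u_5=47/60 ∈ [17/26, 1) → index 5
j=6: u_6=389/420 ∈ [17/26, 1) → index 5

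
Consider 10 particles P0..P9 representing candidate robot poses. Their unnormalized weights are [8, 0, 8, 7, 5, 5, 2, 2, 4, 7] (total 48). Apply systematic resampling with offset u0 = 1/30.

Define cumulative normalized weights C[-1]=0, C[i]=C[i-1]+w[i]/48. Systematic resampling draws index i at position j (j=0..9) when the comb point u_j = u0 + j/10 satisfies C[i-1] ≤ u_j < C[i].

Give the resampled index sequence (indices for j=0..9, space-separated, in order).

0 0 2 3 3 4 5 7 8 9

C = [1/6, 1/6, 1/3, 23/48, 7/12, 11/16, 35/48, 37/48, 41/48, 1]
j=0: u_0=1/30 ∈ [0, 1/6) → index 0
j=1: u_1=2/15 ∈ [0, 1/6) → index 0
j=2: u_2=7/30 ∈ [1/6, 1/3) → index 2
j=3: u_3=1/3 ∈ [1/3, 23/48) → index 3
j=4: u_4=13/30 ∈ [1/3, 23/48) → index 3
j=5: u_5=8/15 ∈ [23/48, 7/12) → index 4
j=6: u_6=19/30 ∈ [7/12, 11/16) → index 5
j=7: u_7=11/15 ∈ [35/48, 37/48) → index 7
j=8: u_8=5/6 ∈ [37/48, 41/48) → index 8
j=9: u_9=14/15 ∈ [41/48, 1) → index 9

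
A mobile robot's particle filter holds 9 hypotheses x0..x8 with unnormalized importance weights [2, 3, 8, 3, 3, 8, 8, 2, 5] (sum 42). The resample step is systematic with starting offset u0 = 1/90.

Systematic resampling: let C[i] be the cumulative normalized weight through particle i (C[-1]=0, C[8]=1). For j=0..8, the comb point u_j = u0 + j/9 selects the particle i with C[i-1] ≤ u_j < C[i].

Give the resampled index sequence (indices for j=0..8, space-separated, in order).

0 2 2 3 5 5 6 6 8

C = [1/21, 5/42, 13/42, 8/21, 19/42, 9/14, 5/6, 37/42, 1]
j=0: u_0=1/90 ∈ [0, 1/21) → index 0
j=1: u_1=11/90 ∈ [5/42, 13/42) → index 2
j=2: u_2=7/30 ∈ [5/42, 13/42) → index 2
j=3: u_3=31/90 ∈ [13/42, 8/21) → index 3
j=4: u_4=41/90 ∈ [19/42, 9/14) → index 5
j=5: u_5=17/30 ∈ [19/42, 9/14) → index 5
j=6: u_6=61/90 ∈ [9/14, 5/6) → index 6
j=7: u_7=71/90 ∈ [9/14, 5/6) → index 6
j=8: u_8=9/10 ∈ [37/42, 1) → index 8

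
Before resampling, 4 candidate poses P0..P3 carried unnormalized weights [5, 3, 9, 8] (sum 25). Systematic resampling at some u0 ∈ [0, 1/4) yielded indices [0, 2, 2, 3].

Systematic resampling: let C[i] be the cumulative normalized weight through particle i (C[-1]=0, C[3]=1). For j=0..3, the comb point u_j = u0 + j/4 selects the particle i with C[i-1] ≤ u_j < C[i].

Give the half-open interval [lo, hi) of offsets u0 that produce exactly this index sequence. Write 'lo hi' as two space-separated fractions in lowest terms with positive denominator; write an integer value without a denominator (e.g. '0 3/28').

7/100 9/50

C = [1/5, 8/25, 17/25, 1]
j=0 picked index 0: u0 ∈ [0, 1/5)
j=1 picked index 2: u0 ∈ [7/100, 43/100)
j=2 picked index 2: u0 ∈ [-9/50, 9/50)
j=3 picked index 3: u0 ∈ [-7/100, 1/4)
intersection: [7/100, 9/50)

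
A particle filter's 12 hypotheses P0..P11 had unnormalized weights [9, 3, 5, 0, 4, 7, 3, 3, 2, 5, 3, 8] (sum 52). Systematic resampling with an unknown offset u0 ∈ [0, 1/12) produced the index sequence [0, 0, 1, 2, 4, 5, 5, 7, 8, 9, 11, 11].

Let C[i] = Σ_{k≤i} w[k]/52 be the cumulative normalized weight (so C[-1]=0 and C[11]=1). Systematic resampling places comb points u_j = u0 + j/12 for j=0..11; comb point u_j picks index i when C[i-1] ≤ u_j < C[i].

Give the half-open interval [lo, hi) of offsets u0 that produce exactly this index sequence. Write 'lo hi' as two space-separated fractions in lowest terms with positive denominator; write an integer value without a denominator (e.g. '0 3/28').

1/78 1/39

C = [9/52, 3/13, 17/52, 17/52, 21/52, 7/13, 31/52, 17/26, 9/13, 41/52, 11/13, 1]
j=0 picked index 0: u0 ∈ [0, 9/52)
j=1 picked index 0: u0 ∈ [-1/12, 7/78)
j=2 picked index 1: u0 ∈ [1/156, 5/78)
j=3 picked index 2: u0 ∈ [-1/52, 1/13)
j=4 picked index 4: u0 ∈ [-1/156, 11/156)
j=5 picked index 5: u0 ∈ [-1/78, 19/156)
j=6 picked index 5: u0 ∈ [-5/52, 1/26)
j=7 picked index 7: u0 ∈ [1/78, 11/156)
j=8 picked index 8: u0 ∈ [-1/78, 1/39)
j=9 picked index 9: u0 ∈ [-3/52, 1/26)
j=10 picked index 11: u0 ∈ [1/78, 1/6)
j=11 picked index 11: u0 ∈ [-11/156, 1/12)
intersection: [1/78, 1/39)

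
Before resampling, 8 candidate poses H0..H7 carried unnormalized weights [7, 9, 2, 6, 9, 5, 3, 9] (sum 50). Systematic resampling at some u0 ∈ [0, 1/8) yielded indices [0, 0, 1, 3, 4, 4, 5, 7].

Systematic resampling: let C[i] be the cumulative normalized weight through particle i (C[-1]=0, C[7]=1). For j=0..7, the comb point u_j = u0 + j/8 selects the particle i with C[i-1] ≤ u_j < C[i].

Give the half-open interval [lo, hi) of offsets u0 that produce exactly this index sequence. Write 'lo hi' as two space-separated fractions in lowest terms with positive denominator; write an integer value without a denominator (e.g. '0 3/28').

0 1/100

C = [7/50, 8/25, 9/25, 12/25, 33/50, 19/25, 41/50, 1]
j=0 picked index 0: u0 ∈ [0, 7/50)
j=1 picked index 0: u0 ∈ [-1/8, 3/200)
j=2 picked index 1: u0 ∈ [-11/100, 7/100)
j=3 picked index 3: u0 ∈ [-3/200, 21/200)
j=4 picked index 4: u0 ∈ [-1/50, 4/25)
j=5 picked index 4: u0 ∈ [-29/200, 7/200)
j=6 picked index 5: u0 ∈ [-9/100, 1/100)
j=7 picked index 7: u0 ∈ [-11/200, 1/8)
intersection: [0, 1/100)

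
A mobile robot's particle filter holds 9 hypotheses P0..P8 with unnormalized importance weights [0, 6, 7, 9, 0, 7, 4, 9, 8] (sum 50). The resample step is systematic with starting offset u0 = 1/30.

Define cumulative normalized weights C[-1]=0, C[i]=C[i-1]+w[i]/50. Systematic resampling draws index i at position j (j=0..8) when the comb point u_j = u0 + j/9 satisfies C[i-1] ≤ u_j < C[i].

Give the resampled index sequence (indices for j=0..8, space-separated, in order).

C = [0, 3/25, 13/50, 11/25, 11/25, 29/50, 33/50, 21/25, 1]
j=0: u_0=1/30 ∈ [0, 3/25) → index 1
j=1: u_1=13/90 ∈ [3/25, 13/50) → index 2
j=2: u_2=23/90 ∈ [3/25, 13/50) → index 2
j=3: u_3=11/30 ∈ [13/50, 11/25) → index 3
j=4: u_4=43/90 ∈ [11/25, 29/50) → index 5
j=5: u_5=53/90 ∈ [29/50, 33/50) → index 6
j=6: u_6=7/10 ∈ [33/50, 21/25) → index 7
j=7: u_7=73/90 ∈ [33/50, 21/25) → index 7
j=8: u_8=83/90 ∈ [21/25, 1) → index 8

1 2 2 3 5 6 7 7 8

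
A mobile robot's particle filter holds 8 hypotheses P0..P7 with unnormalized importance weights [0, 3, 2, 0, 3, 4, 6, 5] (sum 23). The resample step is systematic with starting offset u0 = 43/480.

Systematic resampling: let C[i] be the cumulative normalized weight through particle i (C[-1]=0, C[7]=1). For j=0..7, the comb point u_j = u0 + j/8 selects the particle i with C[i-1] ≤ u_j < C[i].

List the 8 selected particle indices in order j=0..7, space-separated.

C = [0, 3/23, 5/23, 5/23, 8/23, 12/23, 18/23, 1]
j=0: u_0=43/480 ∈ [0, 3/23) → index 1
j=1: u_1=103/480 ∈ [3/23, 5/23) → index 2
j=2: u_2=163/480 ∈ [5/23, 8/23) → index 4
j=3: u_3=223/480 ∈ [8/23, 12/23) → index 5
j=4: u_4=283/480 ∈ [12/23, 18/23) → index 6
j=5: u_5=343/480 ∈ [12/23, 18/23) → index 6
j=6: u_6=403/480 ∈ [18/23, 1) → index 7
j=7: u_7=463/480 ∈ [18/23, 1) → index 7

1 2 4 5 6 6 7 7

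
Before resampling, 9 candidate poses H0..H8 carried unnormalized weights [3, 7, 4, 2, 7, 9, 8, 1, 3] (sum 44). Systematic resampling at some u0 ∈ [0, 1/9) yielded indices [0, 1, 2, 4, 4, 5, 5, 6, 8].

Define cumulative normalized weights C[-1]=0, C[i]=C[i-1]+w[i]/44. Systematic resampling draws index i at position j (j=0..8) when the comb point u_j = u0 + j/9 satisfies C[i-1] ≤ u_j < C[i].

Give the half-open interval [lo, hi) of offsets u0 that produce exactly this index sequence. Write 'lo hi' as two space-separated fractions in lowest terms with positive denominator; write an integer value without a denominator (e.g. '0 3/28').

C = [3/44, 5/22, 7/22, 4/11, 23/44, 8/11, 10/11, 41/44, 1]
j=0 picked index 0: u0 ∈ [0, 3/44)
j=1 picked index 1: u0 ∈ [-17/396, 23/198)
j=2 picked index 2: u0 ∈ [1/198, 19/198)
j=3 picked index 4: u0 ∈ [1/33, 25/132)
j=4 picked index 4: u0 ∈ [-8/99, 31/396)
j=5 picked index 5: u0 ∈ [-13/396, 17/99)
j=6 picked index 5: u0 ∈ [-19/132, 2/33)
j=7 picked index 6: u0 ∈ [-5/99, 13/99)
j=8 picked index 8: u0 ∈ [17/396, 1/9)
intersection: [17/396, 2/33)

17/396 2/33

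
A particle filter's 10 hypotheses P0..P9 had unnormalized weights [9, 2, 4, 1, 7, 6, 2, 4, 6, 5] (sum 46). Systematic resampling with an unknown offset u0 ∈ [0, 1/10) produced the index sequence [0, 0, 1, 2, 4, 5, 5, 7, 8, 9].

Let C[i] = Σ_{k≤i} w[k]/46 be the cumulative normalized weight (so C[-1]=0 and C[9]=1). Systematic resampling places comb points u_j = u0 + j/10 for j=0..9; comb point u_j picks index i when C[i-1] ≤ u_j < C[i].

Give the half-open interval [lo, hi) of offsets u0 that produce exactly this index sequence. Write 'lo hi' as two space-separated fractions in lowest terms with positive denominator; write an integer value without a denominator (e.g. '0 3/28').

0 3/115

C = [9/46, 11/46, 15/46, 8/23, 1/2, 29/46, 31/46, 35/46, 41/46, 1]
j=0 picked index 0: u0 ∈ [0, 9/46)
j=1 picked index 0: u0 ∈ [-1/10, 11/115)
j=2 picked index 1: u0 ∈ [-1/230, 9/230)
j=3 picked index 2: u0 ∈ [-7/115, 3/115)
j=4 picked index 4: u0 ∈ [-6/115, 1/10)
j=5 picked index 5: u0 ∈ [0, 3/23)
j=6 picked index 5: u0 ∈ [-1/10, 7/230)
j=7 picked index 7: u0 ∈ [-3/115, 7/115)
j=8 picked index 8: u0 ∈ [-9/230, 21/230)
j=9 picked index 9: u0 ∈ [-1/115, 1/10)
intersection: [0, 3/115)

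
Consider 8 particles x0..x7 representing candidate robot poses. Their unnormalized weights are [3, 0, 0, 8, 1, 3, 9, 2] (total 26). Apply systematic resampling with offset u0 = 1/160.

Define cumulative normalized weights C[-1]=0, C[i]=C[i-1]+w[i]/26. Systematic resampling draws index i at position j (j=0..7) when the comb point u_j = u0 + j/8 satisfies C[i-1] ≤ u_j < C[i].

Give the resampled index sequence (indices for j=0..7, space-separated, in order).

C = [3/26, 3/26, 3/26, 11/26, 6/13, 15/26, 12/13, 1]
j=0: u_0=1/160 ∈ [0, 3/26) → index 0
j=1: u_1=21/160 ∈ [3/26, 11/26) → index 3
j=2: u_2=41/160 ∈ [3/26, 11/26) → index 3
j=3: u_3=61/160 ∈ [3/26, 11/26) → index 3
j=4: u_4=81/160 ∈ [6/13, 15/26) → index 5
j=5: u_5=101/160 ∈ [15/26, 12/13) → index 6
j=6: u_6=121/160 ∈ [15/26, 12/13) → index 6
j=7: u_7=141/160 ∈ [15/26, 12/13) → index 6

0 3 3 3 5 6 6 6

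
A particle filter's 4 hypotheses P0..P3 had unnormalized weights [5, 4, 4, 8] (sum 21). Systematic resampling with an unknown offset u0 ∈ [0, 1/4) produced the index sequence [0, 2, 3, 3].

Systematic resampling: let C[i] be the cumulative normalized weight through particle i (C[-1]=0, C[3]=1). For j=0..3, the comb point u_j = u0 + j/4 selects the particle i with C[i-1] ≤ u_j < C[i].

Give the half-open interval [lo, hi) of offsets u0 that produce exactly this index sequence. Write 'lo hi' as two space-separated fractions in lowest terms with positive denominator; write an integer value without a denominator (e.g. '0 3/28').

C = [5/21, 3/7, 13/21, 1]
j=0 picked index 0: u0 ∈ [0, 5/21)
j=1 picked index 2: u0 ∈ [5/28, 31/84)
j=2 picked index 3: u0 ∈ [5/42, 1/2)
j=3 picked index 3: u0 ∈ [-11/84, 1/4)
intersection: [5/28, 5/21)

5/28 5/21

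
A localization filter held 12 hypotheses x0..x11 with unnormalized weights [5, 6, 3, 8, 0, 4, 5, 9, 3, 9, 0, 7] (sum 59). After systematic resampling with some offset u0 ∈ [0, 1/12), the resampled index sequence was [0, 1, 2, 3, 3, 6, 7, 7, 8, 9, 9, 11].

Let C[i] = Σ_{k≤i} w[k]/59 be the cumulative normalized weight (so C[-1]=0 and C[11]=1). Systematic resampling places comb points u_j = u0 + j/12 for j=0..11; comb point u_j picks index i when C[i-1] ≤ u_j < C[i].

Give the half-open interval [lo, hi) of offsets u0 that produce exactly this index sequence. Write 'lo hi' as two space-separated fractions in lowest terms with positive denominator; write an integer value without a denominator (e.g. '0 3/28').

C = [5/59, 11/59, 14/59, 22/59, 22/59, 26/59, 31/59, 40/59, 43/59, 52/59, 52/59, 1]
j=0 picked index 0: u0 ∈ [0, 5/59)
j=1 picked index 1: u0 ∈ [1/708, 73/708)
j=2 picked index 2: u0 ∈ [7/354, 25/354)
j=3 picked index 3: u0 ∈ [-3/236, 29/236)
j=4 picked index 3: u0 ∈ [-17/177, 7/177)
j=5 picked index 6: u0 ∈ [17/708, 77/708)
j=6 picked index 7: u0 ∈ [3/118, 21/118)
j=7 picked index 7: u0 ∈ [-41/708, 67/708)
j=8 picked index 8: u0 ∈ [2/177, 11/177)
j=9 picked index 9: u0 ∈ [-5/236, 31/236)
j=10 picked index 9: u0 ∈ [-37/354, 17/354)
j=11 picked index 11: u0 ∈ [-25/708, 1/12)
intersection: [3/118, 7/177)

3/118 7/177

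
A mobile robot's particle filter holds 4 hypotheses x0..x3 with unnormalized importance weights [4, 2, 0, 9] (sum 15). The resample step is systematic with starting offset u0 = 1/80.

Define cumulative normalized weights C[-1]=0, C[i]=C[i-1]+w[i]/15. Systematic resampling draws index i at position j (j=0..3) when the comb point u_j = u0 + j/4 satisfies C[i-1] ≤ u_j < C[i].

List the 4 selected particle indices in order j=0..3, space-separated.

0 0 3 3

C = [4/15, 2/5, 2/5, 1]
j=0: u_0=1/80 ∈ [0, 4/15) → index 0
j=1: u_1=21/80 ∈ [0, 4/15) → index 0
j=2: u_2=41/80 ∈ [2/5, 1) → index 3
j=3: u_3=61/80 ∈ [2/5, 1) → index 3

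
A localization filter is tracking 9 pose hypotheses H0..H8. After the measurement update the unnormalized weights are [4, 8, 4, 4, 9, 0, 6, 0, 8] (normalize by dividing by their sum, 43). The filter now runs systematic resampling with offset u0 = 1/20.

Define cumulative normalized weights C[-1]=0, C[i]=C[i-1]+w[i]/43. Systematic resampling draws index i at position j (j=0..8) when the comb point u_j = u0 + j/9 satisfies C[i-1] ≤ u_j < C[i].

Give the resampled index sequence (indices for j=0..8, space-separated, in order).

0 1 1 3 4 4 6 8 8

C = [4/43, 12/43, 16/43, 20/43, 29/43, 29/43, 35/43, 35/43, 1]
j=0: u_0=1/20 ∈ [0, 4/43) → index 0
j=1: u_1=29/180 ∈ [4/43, 12/43) → index 1
j=2: u_2=49/180 ∈ [4/43, 12/43) → index 1
j=3: u_3=23/60 ∈ [16/43, 20/43) → index 3
j=4: u_4=89/180 ∈ [20/43, 29/43) → index 4
j=5: u_5=109/180 ∈ [20/43, 29/43) → index 4
j=6: u_6=43/60 ∈ [29/43, 35/43) → index 6
j=7: u_7=149/180 ∈ [35/43, 1) → index 8
j=8: u_8=169/180 ∈ [35/43, 1) → index 8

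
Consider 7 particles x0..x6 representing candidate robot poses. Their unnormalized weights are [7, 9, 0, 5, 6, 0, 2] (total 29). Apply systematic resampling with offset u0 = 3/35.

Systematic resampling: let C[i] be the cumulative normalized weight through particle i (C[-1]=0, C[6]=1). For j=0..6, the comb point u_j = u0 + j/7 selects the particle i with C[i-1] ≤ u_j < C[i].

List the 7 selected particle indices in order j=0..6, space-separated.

C = [7/29, 16/29, 16/29, 21/29, 27/29, 27/29, 1]
j=0: u_0=3/35 ∈ [0, 7/29) → index 0
j=1: u_1=8/35 ∈ [0, 7/29) → index 0
j=2: u_2=13/35 ∈ [7/29, 16/29) → index 1
j=3: u_3=18/35 ∈ [7/29, 16/29) → index 1
j=4: u_4=23/35 ∈ [16/29, 21/29) → index 3
j=5: u_5=4/5 ∈ [21/29, 27/29) → index 4
j=6: u_6=33/35 ∈ [27/29, 1) → index 6

0 0 1 1 3 4 6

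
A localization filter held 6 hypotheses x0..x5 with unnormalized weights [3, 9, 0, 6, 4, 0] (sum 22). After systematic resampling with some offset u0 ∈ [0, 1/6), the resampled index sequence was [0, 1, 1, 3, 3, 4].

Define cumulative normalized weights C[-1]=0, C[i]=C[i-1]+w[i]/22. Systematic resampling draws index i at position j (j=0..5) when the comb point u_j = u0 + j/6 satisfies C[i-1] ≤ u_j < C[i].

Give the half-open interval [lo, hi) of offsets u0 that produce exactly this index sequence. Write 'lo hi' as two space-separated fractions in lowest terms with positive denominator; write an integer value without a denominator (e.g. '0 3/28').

C = [3/22, 6/11, 6/11, 9/11, 1, 1]
j=0 picked index 0: u0 ∈ [0, 3/22)
j=1 picked index 1: u0 ∈ [-1/33, 25/66)
j=2 picked index 1: u0 ∈ [-13/66, 7/33)
j=3 picked index 3: u0 ∈ [1/22, 7/22)
j=4 picked index 3: u0 ∈ [-4/33, 5/33)
j=5 picked index 4: u0 ∈ [-1/66, 1/6)
intersection: [1/22, 3/22)

1/22 3/22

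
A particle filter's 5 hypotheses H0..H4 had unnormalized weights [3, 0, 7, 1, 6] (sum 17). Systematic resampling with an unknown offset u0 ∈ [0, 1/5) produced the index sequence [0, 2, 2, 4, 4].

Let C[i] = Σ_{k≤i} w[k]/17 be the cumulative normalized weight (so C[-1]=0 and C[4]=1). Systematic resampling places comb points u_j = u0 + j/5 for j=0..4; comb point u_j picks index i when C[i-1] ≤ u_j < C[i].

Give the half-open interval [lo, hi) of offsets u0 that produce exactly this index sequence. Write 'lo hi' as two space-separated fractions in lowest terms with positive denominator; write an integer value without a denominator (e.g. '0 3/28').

4/85 3/17

C = [3/17, 3/17, 10/17, 11/17, 1]
j=0 picked index 0: u0 ∈ [0, 3/17)
j=1 picked index 2: u0 ∈ [-2/85, 33/85)
j=2 picked index 2: u0 ∈ [-19/85, 16/85)
j=3 picked index 4: u0 ∈ [4/85, 2/5)
j=4 picked index 4: u0 ∈ [-13/85, 1/5)
intersection: [4/85, 3/17)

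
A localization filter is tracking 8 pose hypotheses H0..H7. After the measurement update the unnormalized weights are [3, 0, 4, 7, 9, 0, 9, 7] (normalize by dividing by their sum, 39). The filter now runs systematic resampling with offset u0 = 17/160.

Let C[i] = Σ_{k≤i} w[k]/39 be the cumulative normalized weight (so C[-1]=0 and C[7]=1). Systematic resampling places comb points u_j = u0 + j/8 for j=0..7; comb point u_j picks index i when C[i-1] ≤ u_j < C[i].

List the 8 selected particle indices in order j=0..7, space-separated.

2 3 3 4 6 6 7 7

C = [1/13, 1/13, 7/39, 14/39, 23/39, 23/39, 32/39, 1]
j=0: u_0=17/160 ∈ [1/13, 7/39) → index 2
j=1: u_1=37/160 ∈ [7/39, 14/39) → index 3
j=2: u_2=57/160 ∈ [7/39, 14/39) → index 3
j=3: u_3=77/160 ∈ [14/39, 23/39) → index 4
j=4: u_4=97/160 ∈ [23/39, 32/39) → index 6
j=5: u_5=117/160 ∈ [23/39, 32/39) → index 6
j=6: u_6=137/160 ∈ [32/39, 1) → index 7
j=7: u_7=157/160 ∈ [32/39, 1) → index 7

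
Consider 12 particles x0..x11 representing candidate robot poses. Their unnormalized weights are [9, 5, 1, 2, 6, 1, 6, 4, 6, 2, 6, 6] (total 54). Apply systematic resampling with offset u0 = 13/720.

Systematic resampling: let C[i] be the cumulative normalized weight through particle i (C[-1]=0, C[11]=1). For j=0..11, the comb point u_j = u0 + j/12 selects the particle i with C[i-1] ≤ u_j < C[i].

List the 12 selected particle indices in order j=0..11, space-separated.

0 0 1 2 4 5 6 7 8 9 10 11

C = [1/6, 7/27, 5/18, 17/54, 23/54, 4/9, 5/9, 17/27, 20/27, 7/9, 8/9, 1]
j=0: u_0=13/720 ∈ [0, 1/6) → index 0
j=1: u_1=73/720 ∈ [0, 1/6) → index 0
j=2: u_2=133/720 ∈ [1/6, 7/27) → index 1
j=3: u_3=193/720 ∈ [7/27, 5/18) → index 2
j=4: u_4=253/720 ∈ [17/54, 23/54) → index 4
j=5: u_5=313/720 ∈ [23/54, 4/9) → index 5
j=6: u_6=373/720 ∈ [4/9, 5/9) → index 6
j=7: u_7=433/720 ∈ [5/9, 17/27) → index 7
j=8: u_8=493/720 ∈ [17/27, 20/27) → index 8
j=9: u_9=553/720 ∈ [20/27, 7/9) → index 9
j=10: u_10=613/720 ∈ [7/9, 8/9) → index 10
j=11: u_11=673/720 ∈ [8/9, 1) → index 11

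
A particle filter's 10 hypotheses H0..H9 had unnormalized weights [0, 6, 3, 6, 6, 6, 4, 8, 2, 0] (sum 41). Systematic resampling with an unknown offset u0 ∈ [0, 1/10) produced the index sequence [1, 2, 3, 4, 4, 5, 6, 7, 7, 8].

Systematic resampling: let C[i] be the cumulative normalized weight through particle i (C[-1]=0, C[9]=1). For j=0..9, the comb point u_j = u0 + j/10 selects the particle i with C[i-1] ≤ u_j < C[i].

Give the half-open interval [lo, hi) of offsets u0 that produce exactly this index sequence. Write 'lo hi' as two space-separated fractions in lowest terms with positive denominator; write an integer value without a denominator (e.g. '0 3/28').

C = [0, 6/41, 9/41, 15/41, 21/41, 27/41, 31/41, 39/41, 1, 1]
j=0 picked index 1: u0 ∈ [0, 6/41)
j=1 picked index 2: u0 ∈ [19/410, 49/410)
j=2 picked index 3: u0 ∈ [4/205, 34/205)
j=3 picked index 4: u0 ∈ [27/410, 87/410)
j=4 picked index 4: u0 ∈ [-7/205, 23/205)
j=5 picked index 5: u0 ∈ [1/82, 13/82)
j=6 picked index 6: u0 ∈ [12/205, 32/205)
j=7 picked index 7: u0 ∈ [23/410, 103/410)
j=8 picked index 7: u0 ∈ [-9/205, 31/205)
j=9 picked index 8: u0 ∈ [21/410, 1/10)
intersection: [27/410, 1/10)

27/410 1/10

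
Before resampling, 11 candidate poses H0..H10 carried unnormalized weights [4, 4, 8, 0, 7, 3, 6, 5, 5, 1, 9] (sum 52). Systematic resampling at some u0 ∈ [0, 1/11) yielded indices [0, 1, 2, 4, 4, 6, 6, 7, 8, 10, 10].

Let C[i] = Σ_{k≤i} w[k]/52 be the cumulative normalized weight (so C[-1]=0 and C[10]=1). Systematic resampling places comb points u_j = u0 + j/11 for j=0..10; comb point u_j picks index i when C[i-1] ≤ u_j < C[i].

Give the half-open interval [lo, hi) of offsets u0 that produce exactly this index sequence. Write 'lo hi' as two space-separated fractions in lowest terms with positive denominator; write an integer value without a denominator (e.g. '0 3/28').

C = [1/13, 2/13, 4/13, 4/13, 23/52, 1/2, 8/13, 37/52, 21/26, 43/52, 1]
j=0 picked index 0: u0 ∈ [0, 1/13)
j=1 picked index 1: u0 ∈ [-2/143, 9/143)
j=2 picked index 2: u0 ∈ [-4/143, 18/143)
j=3 picked index 4: u0 ∈ [5/143, 97/572)
j=4 picked index 4: u0 ∈ [-8/143, 45/572)
j=5 picked index 6: u0 ∈ [1/22, 23/143)
j=6 picked index 6: u0 ∈ [-1/22, 10/143)
j=7 picked index 7: u0 ∈ [-3/143, 43/572)
j=8 picked index 8: u0 ∈ [-9/572, 23/286)
j=9 picked index 10: u0 ∈ [5/572, 2/11)
j=10 picked index 10: u0 ∈ [-47/572, 1/11)
intersection: [1/22, 9/143)

1/22 9/143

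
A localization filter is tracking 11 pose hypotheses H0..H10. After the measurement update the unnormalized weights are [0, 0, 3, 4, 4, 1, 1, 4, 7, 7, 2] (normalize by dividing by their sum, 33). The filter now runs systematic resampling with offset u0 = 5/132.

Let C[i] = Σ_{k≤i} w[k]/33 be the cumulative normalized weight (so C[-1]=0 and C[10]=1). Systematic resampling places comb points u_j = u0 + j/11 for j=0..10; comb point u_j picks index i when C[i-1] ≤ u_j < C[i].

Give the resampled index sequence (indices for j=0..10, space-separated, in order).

2 3 4 4 7 7 8 8 9 9 10

C = [0, 0, 1/11, 7/33, 1/3, 4/11, 13/33, 17/33, 8/11, 31/33, 1]
j=0: u_0=5/132 ∈ [0, 1/11) → index 2
j=1: u_1=17/132 ∈ [1/11, 7/33) → index 3
j=2: u_2=29/132 ∈ [7/33, 1/3) → index 4
j=3: u_3=41/132 ∈ [7/33, 1/3) → index 4
j=4: u_4=53/132 ∈ [13/33, 17/33) → index 7
j=5: u_5=65/132 ∈ [13/33, 17/33) → index 7
j=6: u_6=7/12 ∈ [17/33, 8/11) → index 8
j=7: u_7=89/132 ∈ [17/33, 8/11) → index 8
j=8: u_8=101/132 ∈ [8/11, 31/33) → index 9
j=9: u_9=113/132 ∈ [8/11, 31/33) → index 9
j=10: u_10=125/132 ∈ [31/33, 1) → index 10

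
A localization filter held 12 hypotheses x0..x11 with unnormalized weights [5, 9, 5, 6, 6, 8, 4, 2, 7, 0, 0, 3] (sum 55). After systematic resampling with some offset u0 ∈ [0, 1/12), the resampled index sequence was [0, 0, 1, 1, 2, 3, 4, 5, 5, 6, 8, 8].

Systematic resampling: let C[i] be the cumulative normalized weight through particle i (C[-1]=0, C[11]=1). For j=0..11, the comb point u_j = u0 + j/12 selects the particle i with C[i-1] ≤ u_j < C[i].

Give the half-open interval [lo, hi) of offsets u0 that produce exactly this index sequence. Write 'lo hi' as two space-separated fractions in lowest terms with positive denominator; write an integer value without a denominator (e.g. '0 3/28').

0 1/220

C = [1/11, 14/55, 19/55, 5/11, 31/55, 39/55, 43/55, 9/11, 52/55, 52/55, 52/55, 1]
j=0 picked index 0: u0 ∈ [0, 1/11)
j=1 picked index 0: u0 ∈ [-1/12, 1/132)
j=2 picked index 1: u0 ∈ [-5/66, 29/330)
j=3 picked index 1: u0 ∈ [-7/44, 1/220)
j=4 picked index 2: u0 ∈ [-13/165, 2/165)
j=5 picked index 3: u0 ∈ [-47/660, 5/132)
j=6 picked index 4: u0 ∈ [-1/22, 7/110)
j=7 picked index 5: u0 ∈ [-13/660, 83/660)
j=8 picked index 5: u0 ∈ [-17/165, 7/165)
j=9 picked index 6: u0 ∈ [-9/220, 7/220)
j=10 picked index 8: u0 ∈ [-1/66, 37/330)
j=11 picked index 8: u0 ∈ [-13/132, 19/660)
intersection: [0, 1/220)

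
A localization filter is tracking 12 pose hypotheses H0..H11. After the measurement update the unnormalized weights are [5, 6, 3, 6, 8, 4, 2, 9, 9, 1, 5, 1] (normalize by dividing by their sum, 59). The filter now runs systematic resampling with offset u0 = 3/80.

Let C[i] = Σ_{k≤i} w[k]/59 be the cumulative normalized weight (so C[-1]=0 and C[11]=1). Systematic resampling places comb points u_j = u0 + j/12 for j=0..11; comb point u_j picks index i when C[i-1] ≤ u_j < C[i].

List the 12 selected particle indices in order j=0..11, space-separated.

0 1 2 3 4 4 5 7 7 8 8 10

C = [5/59, 11/59, 14/59, 20/59, 28/59, 32/59, 34/59, 43/59, 52/59, 53/59, 58/59, 1]
j=0: u_0=3/80 ∈ [0, 5/59) → index 0
j=1: u_1=29/240 ∈ [5/59, 11/59) → index 1
j=2: u_2=49/240 ∈ [11/59, 14/59) → index 2
j=3: u_3=23/80 ∈ [14/59, 20/59) → index 3
j=4: u_4=89/240 ∈ [20/59, 28/59) → index 4
j=5: u_5=109/240 ∈ [20/59, 28/59) → index 4
j=6: u_6=43/80 ∈ [28/59, 32/59) → index 5
j=7: u_7=149/240 ∈ [34/59, 43/59) → index 7
j=8: u_8=169/240 ∈ [34/59, 43/59) → index 7
j=9: u_9=63/80 ∈ [43/59, 52/59) → index 8
j=10: u_10=209/240 ∈ [43/59, 52/59) → index 8
j=11: u_11=229/240 ∈ [53/59, 58/59) → index 10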